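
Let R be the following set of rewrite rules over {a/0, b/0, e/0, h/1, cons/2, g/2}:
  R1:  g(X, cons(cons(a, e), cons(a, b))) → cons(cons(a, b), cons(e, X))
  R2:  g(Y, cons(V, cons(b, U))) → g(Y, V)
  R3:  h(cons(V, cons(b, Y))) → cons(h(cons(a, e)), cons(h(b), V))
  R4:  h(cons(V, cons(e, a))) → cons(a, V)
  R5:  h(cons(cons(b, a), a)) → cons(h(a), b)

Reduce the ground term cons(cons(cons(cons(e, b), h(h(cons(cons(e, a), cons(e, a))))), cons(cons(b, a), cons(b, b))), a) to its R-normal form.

1. cons(cons(cons(cons(e, b), h(h(cons(cons(e, a), cons(e, a))))), cons(cons(b, a), cons(b, b))), a)  →  cons(cons(cons(cons(e, b), h(cons(a, cons(e, a)))), cons(cons(b, a), cons(b, b))), a)   [R4 at 1.1.2.1]
2. cons(cons(cons(cons(e, b), h(cons(a, cons(e, a)))), cons(cons(b, a), cons(b, b))), a)  →  cons(cons(cons(cons(e, b), cons(a, a)), cons(cons(b, a), cons(b, b))), a)   [R4 at 1.1.2]

cons(cons(cons(cons(e, b), cons(a, a)), cons(cons(b, a), cons(b, b))), a)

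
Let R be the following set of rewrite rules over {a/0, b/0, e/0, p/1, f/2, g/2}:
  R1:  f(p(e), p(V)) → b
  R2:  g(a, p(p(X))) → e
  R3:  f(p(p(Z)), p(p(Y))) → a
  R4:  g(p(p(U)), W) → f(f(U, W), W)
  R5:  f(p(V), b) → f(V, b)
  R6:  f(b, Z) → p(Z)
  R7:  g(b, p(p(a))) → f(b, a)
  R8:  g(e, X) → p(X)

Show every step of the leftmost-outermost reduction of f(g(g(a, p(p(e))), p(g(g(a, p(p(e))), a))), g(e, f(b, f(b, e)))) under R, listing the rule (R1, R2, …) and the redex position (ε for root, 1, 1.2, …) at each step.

a

1. f(g(g(a, p(p(e))), p(g(g(a, p(p(e))), a))), g(e, f(b, f(b, e))))  →  f(g(e, p(g(g(a, p(p(e))), a))), g(e, f(b, f(b, e))))   [R2 at 1.1]
2. f(g(e, p(g(g(a, p(p(e))), a))), g(e, f(b, f(b, e))))  →  f(p(p(g(g(a, p(p(e))), a))), g(e, f(b, f(b, e))))   [R8 at 1]
3. f(p(p(g(g(a, p(p(e))), a))), g(e, f(b, f(b, e))))  →  f(p(p(g(e, a))), g(e, f(b, f(b, e))))   [R2 at 1.1.1.1]
4. f(p(p(g(e, a))), g(e, f(b, f(b, e))))  →  f(p(p(p(a))), g(e, f(b, f(b, e))))   [R8 at 1.1.1]
5. f(p(p(p(a))), g(e, f(b, f(b, e))))  →  f(p(p(p(a))), p(f(b, f(b, e))))   [R8 at 2]
6. f(p(p(p(a))), p(f(b, f(b, e))))  →  f(p(p(p(a))), p(p(f(b, e))))   [R6 at 2.1]
7. f(p(p(p(a))), p(p(f(b, e))))  →  a   [R3 at ε]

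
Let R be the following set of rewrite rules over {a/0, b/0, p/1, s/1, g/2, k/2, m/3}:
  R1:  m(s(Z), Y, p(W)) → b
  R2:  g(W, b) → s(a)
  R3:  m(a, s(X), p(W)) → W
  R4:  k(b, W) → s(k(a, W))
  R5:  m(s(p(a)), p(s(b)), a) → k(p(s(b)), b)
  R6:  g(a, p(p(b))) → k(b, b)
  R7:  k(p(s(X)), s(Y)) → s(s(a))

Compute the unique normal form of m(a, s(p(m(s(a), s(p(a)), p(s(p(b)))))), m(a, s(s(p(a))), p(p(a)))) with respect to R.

1. m(a, s(p(m(s(a), s(p(a)), p(s(p(b)))))), m(a, s(s(p(a))), p(p(a))))  →  m(a, s(p(b)), m(a, s(s(p(a))), p(p(a))))   [R1 at 2.1.1]
2. m(a, s(p(b)), m(a, s(s(p(a))), p(p(a))))  →  m(a, s(p(b)), p(a))   [R3 at 3]
3. m(a, s(p(b)), p(a))  →  a   [R3 at ε]

a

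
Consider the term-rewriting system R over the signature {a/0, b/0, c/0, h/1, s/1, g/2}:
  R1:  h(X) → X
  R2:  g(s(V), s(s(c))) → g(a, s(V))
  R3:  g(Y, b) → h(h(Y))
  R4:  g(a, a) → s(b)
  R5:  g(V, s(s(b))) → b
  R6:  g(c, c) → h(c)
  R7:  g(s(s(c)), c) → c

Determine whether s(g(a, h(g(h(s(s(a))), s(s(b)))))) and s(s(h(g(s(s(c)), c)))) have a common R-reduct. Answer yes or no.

no — NF(t₁) = s(a), NF(t₂) = s(s(c))

Reduce t₁ = s(g(a, h(g(h(s(s(a))), s(s(b)))))):
1. s(g(a, h(g(h(s(s(a))), s(s(b))))))  →  s(g(a, g(h(s(s(a))), s(s(b)))))   [R1 at 1.2]
2. s(g(a, g(h(s(s(a))), s(s(b)))))  →  s(g(a, b))   [R5 at 1.2]
3. s(g(a, b))  →  s(h(h(a)))   [R3 at 1]
4. s(h(h(a)))  →  s(h(a))   [R1 at 1]
5. s(h(a))  →  s(a)   [R1 at 1]

Reduce t₂ = s(s(h(g(s(s(c)), c)))):
1. s(s(h(g(s(s(c)), c))))  →  s(s(g(s(s(c)), c)))   [R1 at 1.1]
2. s(s(g(s(s(c)), c)))  →  s(s(c))   [R7 at 1.1]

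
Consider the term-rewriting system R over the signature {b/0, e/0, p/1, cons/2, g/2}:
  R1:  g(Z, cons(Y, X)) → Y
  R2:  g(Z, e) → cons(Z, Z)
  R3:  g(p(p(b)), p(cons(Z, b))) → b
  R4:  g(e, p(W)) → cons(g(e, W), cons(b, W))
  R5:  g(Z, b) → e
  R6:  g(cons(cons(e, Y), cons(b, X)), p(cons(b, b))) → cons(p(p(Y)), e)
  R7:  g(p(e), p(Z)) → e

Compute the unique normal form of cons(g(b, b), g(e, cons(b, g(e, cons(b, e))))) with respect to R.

cons(e, b)

1. cons(g(b, b), g(e, cons(b, g(e, cons(b, e)))))  →  cons(e, g(e, cons(b, g(e, cons(b, e)))))   [R5 at 1]
2. cons(e, g(e, cons(b, g(e, cons(b, e)))))  →  cons(e, b)   [R1 at 2]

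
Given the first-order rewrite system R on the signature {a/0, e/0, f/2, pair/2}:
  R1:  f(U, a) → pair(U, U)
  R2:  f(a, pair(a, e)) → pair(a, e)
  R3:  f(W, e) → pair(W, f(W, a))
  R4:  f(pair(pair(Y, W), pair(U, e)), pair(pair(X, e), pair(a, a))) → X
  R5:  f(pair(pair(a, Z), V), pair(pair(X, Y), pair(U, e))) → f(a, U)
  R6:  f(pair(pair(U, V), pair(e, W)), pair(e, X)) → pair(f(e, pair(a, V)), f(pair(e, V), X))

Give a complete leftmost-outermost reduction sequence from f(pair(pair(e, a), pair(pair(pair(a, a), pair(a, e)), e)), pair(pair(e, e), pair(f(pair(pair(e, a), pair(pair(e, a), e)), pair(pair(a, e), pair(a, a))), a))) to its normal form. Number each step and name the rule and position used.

1. f(pair(pair(e, a), pair(pair(pair(a, a), pair(a, e)), e)), pair(pair(e, e), pair(f(pair(pair(e, a), pair(pair(e, a), e)), pair(pair(a, e), pair(a, a))), a)))  →  f(pair(pair(e, a), pair(pair(pair(a, a), pair(a, e)), e)), pair(pair(e, e), pair(a, a)))   [R4 at 2.2.1]
2. f(pair(pair(e, a), pair(pair(pair(a, a), pair(a, e)), e)), pair(pair(e, e), pair(a, a)))  →  e   [R4 at ε]

e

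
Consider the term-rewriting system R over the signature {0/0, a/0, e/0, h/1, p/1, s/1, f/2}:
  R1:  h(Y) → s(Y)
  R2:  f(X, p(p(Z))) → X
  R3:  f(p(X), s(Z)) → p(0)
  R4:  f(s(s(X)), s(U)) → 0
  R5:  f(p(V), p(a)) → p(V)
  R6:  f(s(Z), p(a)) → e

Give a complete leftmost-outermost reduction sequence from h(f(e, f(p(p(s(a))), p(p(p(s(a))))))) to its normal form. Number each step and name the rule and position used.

s(e)

1. h(f(e, f(p(p(s(a))), p(p(p(s(a)))))))  →  s(f(e, f(p(p(s(a))), p(p(p(s(a)))))))   [R1 at ε]
2. s(f(e, f(p(p(s(a))), p(p(p(s(a)))))))  →  s(f(e, p(p(s(a)))))   [R2 at 1.2]
3. s(f(e, p(p(s(a)))))  →  s(e)   [R2 at 1]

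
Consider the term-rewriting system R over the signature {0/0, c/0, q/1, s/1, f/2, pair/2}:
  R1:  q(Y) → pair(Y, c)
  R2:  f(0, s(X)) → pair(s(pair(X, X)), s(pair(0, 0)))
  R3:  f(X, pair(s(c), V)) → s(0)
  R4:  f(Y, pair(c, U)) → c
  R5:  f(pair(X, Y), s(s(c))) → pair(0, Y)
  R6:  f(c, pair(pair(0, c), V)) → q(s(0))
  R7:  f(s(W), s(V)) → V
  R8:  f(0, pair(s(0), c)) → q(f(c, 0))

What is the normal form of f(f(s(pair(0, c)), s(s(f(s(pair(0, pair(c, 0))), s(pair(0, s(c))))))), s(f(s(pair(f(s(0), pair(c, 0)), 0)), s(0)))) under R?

1. f(f(s(pair(0, c)), s(s(f(s(pair(0, pair(c, 0))), s(pair(0, s(c))))))), s(f(s(pair(f(s(0), pair(c, 0)), 0)), s(0))))  →  f(s(f(s(pair(0, pair(c, 0))), s(pair(0, s(c))))), s(f(s(pair(f(s(0), pair(c, 0)), 0)), s(0))))   [R7 at 1]
2. f(s(f(s(pair(0, pair(c, 0))), s(pair(0, s(c))))), s(f(s(pair(f(s(0), pair(c, 0)), 0)), s(0))))  →  f(s(pair(f(s(0), pair(c, 0)), 0)), s(0))   [R7 at ε]
3. f(s(pair(f(s(0), pair(c, 0)), 0)), s(0))  →  0   [R7 at ε]

0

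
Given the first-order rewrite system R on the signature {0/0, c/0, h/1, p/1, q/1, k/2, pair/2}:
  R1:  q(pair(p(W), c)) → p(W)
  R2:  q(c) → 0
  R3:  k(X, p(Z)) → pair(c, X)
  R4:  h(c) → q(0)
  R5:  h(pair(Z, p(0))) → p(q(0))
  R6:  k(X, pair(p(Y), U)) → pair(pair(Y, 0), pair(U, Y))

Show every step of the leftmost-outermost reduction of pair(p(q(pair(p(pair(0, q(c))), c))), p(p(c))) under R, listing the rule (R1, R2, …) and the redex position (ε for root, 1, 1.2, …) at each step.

pair(p(p(pair(0, 0))), p(p(c)))

1. pair(p(q(pair(p(pair(0, q(c))), c))), p(p(c)))  →  pair(p(p(pair(0, q(c)))), p(p(c)))   [R1 at 1.1]
2. pair(p(p(pair(0, q(c)))), p(p(c)))  →  pair(p(p(pair(0, 0))), p(p(c)))   [R2 at 1.1.1.2]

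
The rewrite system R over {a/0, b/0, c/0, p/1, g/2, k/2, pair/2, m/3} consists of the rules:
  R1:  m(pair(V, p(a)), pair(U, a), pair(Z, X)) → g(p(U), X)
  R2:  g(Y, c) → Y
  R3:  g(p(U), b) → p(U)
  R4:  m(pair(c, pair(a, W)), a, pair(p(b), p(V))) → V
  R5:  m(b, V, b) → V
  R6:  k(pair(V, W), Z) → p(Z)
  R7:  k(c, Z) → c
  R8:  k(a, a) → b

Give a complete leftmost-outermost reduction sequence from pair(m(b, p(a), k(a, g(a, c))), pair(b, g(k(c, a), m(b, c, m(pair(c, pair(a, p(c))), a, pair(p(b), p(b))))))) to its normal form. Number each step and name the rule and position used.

pair(p(a), pair(b, c))

1. pair(m(b, p(a), k(a, g(a, c))), pair(b, g(k(c, a), m(b, c, m(pair(c, pair(a, p(c))), a, pair(p(b), p(b)))))))  →  pair(m(b, p(a), k(a, a)), pair(b, g(k(c, a), m(b, c, m(pair(c, pair(a, p(c))), a, pair(p(b), p(b)))))))   [R2 at 1.3.2]
2. pair(m(b, p(a), k(a, a)), pair(b, g(k(c, a), m(b, c, m(pair(c, pair(a, p(c))), a, pair(p(b), p(b)))))))  →  pair(m(b, p(a), b), pair(b, g(k(c, a), m(b, c, m(pair(c, pair(a, p(c))), a, pair(p(b), p(b)))))))   [R8 at 1.3]
3. pair(m(b, p(a), b), pair(b, g(k(c, a), m(b, c, m(pair(c, pair(a, p(c))), a, pair(p(b), p(b)))))))  →  pair(p(a), pair(b, g(k(c, a), m(b, c, m(pair(c, pair(a, p(c))), a, pair(p(b), p(b)))))))   [R5 at 1]
4. pair(p(a), pair(b, g(k(c, a), m(b, c, m(pair(c, pair(a, p(c))), a, pair(p(b), p(b)))))))  →  pair(p(a), pair(b, g(c, m(b, c, m(pair(c, pair(a, p(c))), a, pair(p(b), p(b)))))))   [R7 at 2.2.1]
5. pair(p(a), pair(b, g(c, m(b, c, m(pair(c, pair(a, p(c))), a, pair(p(b), p(b)))))))  →  pair(p(a), pair(b, g(c, m(b, c, b))))   [R4 at 2.2.2.3]
6. pair(p(a), pair(b, g(c, m(b, c, b))))  →  pair(p(a), pair(b, g(c, c)))   [R5 at 2.2.2]
7. pair(p(a), pair(b, g(c, c)))  →  pair(p(a), pair(b, c))   [R2 at 2.2]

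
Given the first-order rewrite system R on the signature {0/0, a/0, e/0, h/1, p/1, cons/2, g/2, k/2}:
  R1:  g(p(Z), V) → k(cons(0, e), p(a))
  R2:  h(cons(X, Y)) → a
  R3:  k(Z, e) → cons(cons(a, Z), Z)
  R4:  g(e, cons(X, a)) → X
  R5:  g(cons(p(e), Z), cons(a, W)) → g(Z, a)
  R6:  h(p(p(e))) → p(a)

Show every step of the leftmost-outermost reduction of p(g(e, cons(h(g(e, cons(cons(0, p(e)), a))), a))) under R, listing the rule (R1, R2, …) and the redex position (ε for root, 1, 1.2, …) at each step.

p(a)

1. p(g(e, cons(h(g(e, cons(cons(0, p(e)), a))), a)))  →  p(h(g(e, cons(cons(0, p(e)), a))))   [R4 at 1]
2. p(h(g(e, cons(cons(0, p(e)), a))))  →  p(h(cons(0, p(e))))   [R4 at 1.1]
3. p(h(cons(0, p(e))))  →  p(a)   [R2 at 1]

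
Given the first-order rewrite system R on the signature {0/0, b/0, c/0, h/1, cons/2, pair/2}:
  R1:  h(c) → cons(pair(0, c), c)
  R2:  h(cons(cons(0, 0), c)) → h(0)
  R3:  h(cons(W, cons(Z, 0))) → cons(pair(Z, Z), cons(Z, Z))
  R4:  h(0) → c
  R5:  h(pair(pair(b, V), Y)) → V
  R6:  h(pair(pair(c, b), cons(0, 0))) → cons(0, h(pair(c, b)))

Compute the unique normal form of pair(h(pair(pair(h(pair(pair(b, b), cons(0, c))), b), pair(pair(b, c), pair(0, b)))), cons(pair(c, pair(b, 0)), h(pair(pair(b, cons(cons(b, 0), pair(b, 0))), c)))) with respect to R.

1. pair(h(pair(pair(h(pair(pair(b, b), cons(0, c))), b), pair(pair(b, c), pair(0, b)))), cons(pair(c, pair(b, 0)), h(pair(pair(b, cons(cons(b, 0), pair(b, 0))), c))))  →  pair(h(pair(pair(b, b), pair(pair(b, c), pair(0, b)))), cons(pair(c, pair(b, 0)), h(pair(pair(b, cons(cons(b, 0), pair(b, 0))), c))))   [R5 at 1.1.1.1]
2. pair(h(pair(pair(b, b), pair(pair(b, c), pair(0, b)))), cons(pair(c, pair(b, 0)), h(pair(pair(b, cons(cons(b, 0), pair(b, 0))), c))))  →  pair(b, cons(pair(c, pair(b, 0)), h(pair(pair(b, cons(cons(b, 0), pair(b, 0))), c))))   [R5 at 1]
3. pair(b, cons(pair(c, pair(b, 0)), h(pair(pair(b, cons(cons(b, 0), pair(b, 0))), c))))  →  pair(b, cons(pair(c, pair(b, 0)), cons(cons(b, 0), pair(b, 0))))   [R5 at 2.2]

pair(b, cons(pair(c, pair(b, 0)), cons(cons(b, 0), pair(b, 0))))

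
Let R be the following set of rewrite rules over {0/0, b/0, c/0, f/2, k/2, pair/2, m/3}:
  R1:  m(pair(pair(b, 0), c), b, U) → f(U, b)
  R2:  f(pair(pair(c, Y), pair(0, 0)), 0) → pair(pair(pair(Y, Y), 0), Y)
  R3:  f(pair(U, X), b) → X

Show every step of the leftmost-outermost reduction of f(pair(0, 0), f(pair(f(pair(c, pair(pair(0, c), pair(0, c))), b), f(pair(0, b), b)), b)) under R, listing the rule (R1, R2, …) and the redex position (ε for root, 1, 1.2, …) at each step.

1. f(pair(0, 0), f(pair(f(pair(c, pair(pair(0, c), pair(0, c))), b), f(pair(0, b), b)), b))  →  f(pair(0, 0), f(pair(0, b), b))   [R3 at 2]
2. f(pair(0, 0), f(pair(0, b), b))  →  f(pair(0, 0), b)   [R3 at 2]
3. f(pair(0, 0), b)  →  0   [R3 at ε]

0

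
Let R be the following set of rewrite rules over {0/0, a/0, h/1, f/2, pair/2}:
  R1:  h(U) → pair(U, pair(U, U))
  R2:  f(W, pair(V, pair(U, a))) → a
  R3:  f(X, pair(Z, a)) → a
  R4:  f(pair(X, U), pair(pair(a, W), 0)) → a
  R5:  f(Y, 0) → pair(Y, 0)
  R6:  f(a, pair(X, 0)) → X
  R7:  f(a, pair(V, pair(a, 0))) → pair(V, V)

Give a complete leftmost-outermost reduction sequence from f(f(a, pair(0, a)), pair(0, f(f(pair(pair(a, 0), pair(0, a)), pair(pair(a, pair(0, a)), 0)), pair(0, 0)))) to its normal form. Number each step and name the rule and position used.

1. f(f(a, pair(0, a)), pair(0, f(f(pair(pair(a, 0), pair(0, a)), pair(pair(a, pair(0, a)), 0)), pair(0, 0))))  →  f(a, pair(0, f(f(pair(pair(a, 0), pair(0, a)), pair(pair(a, pair(0, a)), 0)), pair(0, 0))))   [R3 at 1]
2. f(a, pair(0, f(f(pair(pair(a, 0), pair(0, a)), pair(pair(a, pair(0, a)), 0)), pair(0, 0))))  →  f(a, pair(0, f(a, pair(0, 0))))   [R4 at 2.2.1]
3. f(a, pair(0, f(a, pair(0, 0))))  →  f(a, pair(0, 0))   [R6 at 2.2]
4. f(a, pair(0, 0))  →  0   [R6 at ε]

0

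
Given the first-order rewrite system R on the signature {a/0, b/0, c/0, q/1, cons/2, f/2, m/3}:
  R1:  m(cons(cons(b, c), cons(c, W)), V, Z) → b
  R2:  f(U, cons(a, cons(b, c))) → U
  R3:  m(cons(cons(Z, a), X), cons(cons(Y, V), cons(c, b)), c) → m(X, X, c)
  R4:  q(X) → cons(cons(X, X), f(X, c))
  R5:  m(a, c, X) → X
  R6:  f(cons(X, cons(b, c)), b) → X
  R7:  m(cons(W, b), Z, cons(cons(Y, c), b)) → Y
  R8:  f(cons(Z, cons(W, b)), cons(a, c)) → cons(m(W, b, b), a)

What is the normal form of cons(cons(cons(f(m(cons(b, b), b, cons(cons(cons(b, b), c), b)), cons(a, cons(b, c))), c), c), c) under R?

cons(cons(cons(cons(b, b), c), c), c)

1. cons(cons(cons(f(m(cons(b, b), b, cons(cons(cons(b, b), c), b)), cons(a, cons(b, c))), c), c), c)  →  cons(cons(cons(m(cons(b, b), b, cons(cons(cons(b, b), c), b)), c), c), c)   [R2 at 1.1.1]
2. cons(cons(cons(m(cons(b, b), b, cons(cons(cons(b, b), c), b)), c), c), c)  →  cons(cons(cons(cons(b, b), c), c), c)   [R7 at 1.1.1]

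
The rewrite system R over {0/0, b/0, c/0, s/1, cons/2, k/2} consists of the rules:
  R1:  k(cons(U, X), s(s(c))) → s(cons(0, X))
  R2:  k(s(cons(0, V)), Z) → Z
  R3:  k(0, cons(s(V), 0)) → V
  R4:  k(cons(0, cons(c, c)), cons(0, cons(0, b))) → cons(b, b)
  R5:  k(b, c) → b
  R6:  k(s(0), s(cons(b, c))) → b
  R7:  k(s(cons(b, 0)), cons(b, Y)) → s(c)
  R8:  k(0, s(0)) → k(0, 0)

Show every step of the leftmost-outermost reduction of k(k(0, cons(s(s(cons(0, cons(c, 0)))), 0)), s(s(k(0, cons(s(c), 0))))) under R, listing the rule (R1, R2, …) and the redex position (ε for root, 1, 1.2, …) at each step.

s(s(c))

1. k(k(0, cons(s(s(cons(0, cons(c, 0)))), 0)), s(s(k(0, cons(s(c), 0)))))  →  k(s(cons(0, cons(c, 0))), s(s(k(0, cons(s(c), 0)))))   [R3 at 1]
2. k(s(cons(0, cons(c, 0))), s(s(k(0, cons(s(c), 0)))))  →  s(s(k(0, cons(s(c), 0))))   [R2 at ε]
3. s(s(k(0, cons(s(c), 0))))  →  s(s(c))   [R3 at 1.1]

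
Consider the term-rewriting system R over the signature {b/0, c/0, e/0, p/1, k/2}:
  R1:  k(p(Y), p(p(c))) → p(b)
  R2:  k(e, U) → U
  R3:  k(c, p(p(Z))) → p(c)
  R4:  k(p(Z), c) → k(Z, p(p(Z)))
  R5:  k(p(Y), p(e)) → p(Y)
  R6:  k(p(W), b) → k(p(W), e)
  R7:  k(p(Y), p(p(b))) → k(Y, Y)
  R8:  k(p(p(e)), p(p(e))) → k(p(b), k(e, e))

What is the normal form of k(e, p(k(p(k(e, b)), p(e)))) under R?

1. k(e, p(k(p(k(e, b)), p(e))))  →  p(k(p(k(e, b)), p(e)))   [R2 at ε]
2. p(k(p(k(e, b)), p(e)))  →  p(p(k(e, b)))   [R5 at 1]
3. p(p(k(e, b)))  →  p(p(b))   [R2 at 1.1]

p(p(b))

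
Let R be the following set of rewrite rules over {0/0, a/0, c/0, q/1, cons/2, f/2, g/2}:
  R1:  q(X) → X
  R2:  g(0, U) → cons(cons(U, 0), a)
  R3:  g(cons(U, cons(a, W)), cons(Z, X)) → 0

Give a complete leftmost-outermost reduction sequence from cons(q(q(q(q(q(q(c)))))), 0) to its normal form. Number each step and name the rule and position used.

cons(c, 0)

1. cons(q(q(q(q(q(q(c)))))), 0)  →  cons(q(q(q(q(q(c))))), 0)   [R1 at 1]
2. cons(q(q(q(q(q(c))))), 0)  →  cons(q(q(q(q(c)))), 0)   [R1 at 1]
3. cons(q(q(q(q(c)))), 0)  →  cons(q(q(q(c))), 0)   [R1 at 1]
4. cons(q(q(q(c))), 0)  →  cons(q(q(c)), 0)   [R1 at 1]
5. cons(q(q(c)), 0)  →  cons(q(c), 0)   [R1 at 1]
6. cons(q(c), 0)  →  cons(c, 0)   [R1 at 1]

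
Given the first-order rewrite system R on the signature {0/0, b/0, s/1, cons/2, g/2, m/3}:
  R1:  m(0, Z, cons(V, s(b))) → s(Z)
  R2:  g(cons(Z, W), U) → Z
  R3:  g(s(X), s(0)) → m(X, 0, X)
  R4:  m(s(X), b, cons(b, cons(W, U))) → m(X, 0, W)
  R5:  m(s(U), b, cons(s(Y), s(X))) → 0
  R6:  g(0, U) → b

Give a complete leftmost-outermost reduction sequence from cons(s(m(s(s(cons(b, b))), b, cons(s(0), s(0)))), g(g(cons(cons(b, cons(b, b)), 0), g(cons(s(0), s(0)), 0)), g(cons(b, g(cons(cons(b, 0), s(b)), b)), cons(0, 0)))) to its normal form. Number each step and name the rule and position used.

1. cons(s(m(s(s(cons(b, b))), b, cons(s(0), s(0)))), g(g(cons(cons(b, cons(b, b)), 0), g(cons(s(0), s(0)), 0)), g(cons(b, g(cons(cons(b, 0), s(b)), b)), cons(0, 0))))  →  cons(s(0), g(g(cons(cons(b, cons(b, b)), 0), g(cons(s(0), s(0)), 0)), g(cons(b, g(cons(cons(b, 0), s(b)), b)), cons(0, 0))))   [R5 at 1.1]
2. cons(s(0), g(g(cons(cons(b, cons(b, b)), 0), g(cons(s(0), s(0)), 0)), g(cons(b, g(cons(cons(b, 0), s(b)), b)), cons(0, 0))))  →  cons(s(0), g(cons(b, cons(b, b)), g(cons(b, g(cons(cons(b, 0), s(b)), b)), cons(0, 0))))   [R2 at 2.1]
3. cons(s(0), g(cons(b, cons(b, b)), g(cons(b, g(cons(cons(b, 0), s(b)), b)), cons(0, 0))))  →  cons(s(0), b)   [R2 at 2]

cons(s(0), b)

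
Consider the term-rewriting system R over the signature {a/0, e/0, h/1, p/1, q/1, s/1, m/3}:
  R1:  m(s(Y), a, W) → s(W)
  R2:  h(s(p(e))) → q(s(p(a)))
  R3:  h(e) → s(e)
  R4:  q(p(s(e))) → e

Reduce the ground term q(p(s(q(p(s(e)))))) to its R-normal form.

e

1. q(p(s(q(p(s(e))))))  →  q(p(s(e)))   [R4 at 1.1.1]
2. q(p(s(e)))  →  e   [R4 at ε]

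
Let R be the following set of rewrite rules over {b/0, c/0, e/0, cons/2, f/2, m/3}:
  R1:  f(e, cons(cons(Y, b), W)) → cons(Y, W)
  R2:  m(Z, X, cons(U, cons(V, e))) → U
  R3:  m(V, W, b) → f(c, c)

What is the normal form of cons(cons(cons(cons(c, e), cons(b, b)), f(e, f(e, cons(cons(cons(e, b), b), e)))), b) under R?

cons(cons(cons(cons(c, e), cons(b, b)), cons(e, e)), b)

1. cons(cons(cons(cons(c, e), cons(b, b)), f(e, f(e, cons(cons(cons(e, b), b), e)))), b)  →  cons(cons(cons(cons(c, e), cons(b, b)), f(e, cons(cons(e, b), e))), b)   [R1 at 1.2.2]
2. cons(cons(cons(cons(c, e), cons(b, b)), f(e, cons(cons(e, b), e))), b)  →  cons(cons(cons(cons(c, e), cons(b, b)), cons(e, e)), b)   [R1 at 1.2]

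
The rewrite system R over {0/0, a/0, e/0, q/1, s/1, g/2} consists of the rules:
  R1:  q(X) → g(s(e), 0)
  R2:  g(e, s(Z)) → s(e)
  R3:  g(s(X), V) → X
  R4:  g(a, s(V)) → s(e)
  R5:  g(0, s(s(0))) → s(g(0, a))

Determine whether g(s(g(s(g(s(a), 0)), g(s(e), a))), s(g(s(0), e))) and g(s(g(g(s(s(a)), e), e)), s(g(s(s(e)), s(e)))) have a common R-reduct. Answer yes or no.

Reduce t₁ = g(s(g(s(g(s(a), 0)), g(s(e), a))), s(g(s(0), e))):
1. g(s(g(s(g(s(a), 0)), g(s(e), a))), s(g(s(0), e)))  →  g(s(g(s(a), 0)), g(s(e), a))   [R3 at ε]
2. g(s(g(s(a), 0)), g(s(e), a))  →  g(s(a), 0)   [R3 at ε]
3. g(s(a), 0)  →  a   [R3 at ε]

Reduce t₂ = g(s(g(g(s(s(a)), e), e)), s(g(s(s(e)), s(e)))):
1. g(s(g(g(s(s(a)), e), e)), s(g(s(s(e)), s(e))))  →  g(g(s(s(a)), e), e)   [R3 at ε]
2. g(g(s(s(a)), e), e)  →  g(s(a), e)   [R3 at 1]
3. g(s(a), e)  →  a   [R3 at ε]

yes — NF(t₁) = a, NF(t₂) = a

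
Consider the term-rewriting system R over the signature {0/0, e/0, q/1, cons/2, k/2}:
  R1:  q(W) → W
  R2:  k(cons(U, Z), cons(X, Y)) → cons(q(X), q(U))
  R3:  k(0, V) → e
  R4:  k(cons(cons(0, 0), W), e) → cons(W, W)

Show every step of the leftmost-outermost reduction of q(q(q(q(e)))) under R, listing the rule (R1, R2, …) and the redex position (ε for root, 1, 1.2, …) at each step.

1. q(q(q(q(e))))  →  q(q(q(e)))   [R1 at ε]
2. q(q(q(e)))  →  q(q(e))   [R1 at ε]
3. q(q(e))  →  q(e)   [R1 at ε]
4. q(e)  →  e   [R1 at ε]

e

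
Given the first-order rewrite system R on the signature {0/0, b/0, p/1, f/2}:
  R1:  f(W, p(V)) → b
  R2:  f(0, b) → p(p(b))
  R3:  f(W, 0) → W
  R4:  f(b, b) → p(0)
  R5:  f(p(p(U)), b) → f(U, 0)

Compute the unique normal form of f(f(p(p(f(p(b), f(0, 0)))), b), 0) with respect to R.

1. f(f(p(p(f(p(b), f(0, 0)))), b), 0)  →  f(p(p(f(p(b), f(0, 0)))), b)   [R3 at ε]
2. f(p(p(f(p(b), f(0, 0)))), b)  →  f(f(p(b), f(0, 0)), 0)   [R5 at ε]
3. f(f(p(b), f(0, 0)), 0)  →  f(p(b), f(0, 0))   [R3 at ε]
4. f(p(b), f(0, 0))  →  f(p(b), 0)   [R3 at 2]
5. f(p(b), 0)  →  p(b)   [R3 at ε]

p(b)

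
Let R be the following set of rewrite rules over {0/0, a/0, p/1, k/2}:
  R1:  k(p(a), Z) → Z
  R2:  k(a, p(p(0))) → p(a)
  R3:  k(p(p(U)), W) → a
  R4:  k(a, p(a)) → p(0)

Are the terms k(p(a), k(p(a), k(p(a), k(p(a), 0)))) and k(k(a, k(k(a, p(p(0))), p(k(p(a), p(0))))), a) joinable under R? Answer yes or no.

no — NF(t₁) = 0, NF(t₂) = a

Reduce t₁ = k(p(a), k(p(a), k(p(a), k(p(a), 0)))):
1. k(p(a), k(p(a), k(p(a), k(p(a), 0))))  →  k(p(a), k(p(a), k(p(a), 0)))   [R1 at ε]
2. k(p(a), k(p(a), k(p(a), 0)))  →  k(p(a), k(p(a), 0))   [R1 at ε]
3. k(p(a), k(p(a), 0))  →  k(p(a), 0)   [R1 at ε]
4. k(p(a), 0)  →  0   [R1 at ε]

Reduce t₂ = k(k(a, k(k(a, p(p(0))), p(k(p(a), p(0))))), a):
1. k(k(a, k(k(a, p(p(0))), p(k(p(a), p(0))))), a)  →  k(k(a, k(p(a), p(k(p(a), p(0))))), a)   [R2 at 1.2.1]
2. k(k(a, k(p(a), p(k(p(a), p(0))))), a)  →  k(k(a, p(k(p(a), p(0)))), a)   [R1 at 1.2]
3. k(k(a, p(k(p(a), p(0)))), a)  →  k(k(a, p(p(0))), a)   [R1 at 1.2.1]
4. k(k(a, p(p(0))), a)  →  k(p(a), a)   [R2 at 1]
5. k(p(a), a)  →  a   [R1 at ε]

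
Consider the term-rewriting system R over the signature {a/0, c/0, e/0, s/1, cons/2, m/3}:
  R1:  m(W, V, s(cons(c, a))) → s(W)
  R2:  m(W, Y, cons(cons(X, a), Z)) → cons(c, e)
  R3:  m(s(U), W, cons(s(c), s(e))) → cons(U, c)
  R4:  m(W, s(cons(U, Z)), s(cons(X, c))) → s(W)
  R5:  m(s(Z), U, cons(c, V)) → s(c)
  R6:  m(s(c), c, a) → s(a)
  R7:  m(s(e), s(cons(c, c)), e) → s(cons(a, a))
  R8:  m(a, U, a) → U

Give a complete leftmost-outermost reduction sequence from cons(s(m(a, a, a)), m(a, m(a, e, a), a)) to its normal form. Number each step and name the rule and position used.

cons(s(a), e)

1. cons(s(m(a, a, a)), m(a, m(a, e, a), a))  →  cons(s(a), m(a, m(a, e, a), a))   [R8 at 1.1]
2. cons(s(a), m(a, m(a, e, a), a))  →  cons(s(a), m(a, e, a))   [R8 at 2]
3. cons(s(a), m(a, e, a))  →  cons(s(a), e)   [R8 at 2]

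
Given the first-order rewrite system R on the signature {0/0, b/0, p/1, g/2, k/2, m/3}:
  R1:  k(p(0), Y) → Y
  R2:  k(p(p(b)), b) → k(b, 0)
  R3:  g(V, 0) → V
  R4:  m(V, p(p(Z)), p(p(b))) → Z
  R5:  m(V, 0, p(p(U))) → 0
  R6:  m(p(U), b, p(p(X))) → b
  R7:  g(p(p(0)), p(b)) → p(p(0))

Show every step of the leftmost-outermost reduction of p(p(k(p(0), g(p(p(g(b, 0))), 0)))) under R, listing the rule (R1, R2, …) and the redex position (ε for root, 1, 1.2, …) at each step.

p(p(p(p(b))))

1. p(p(k(p(0), g(p(p(g(b, 0))), 0))))  →  p(p(g(p(p(g(b, 0))), 0)))   [R1 at 1.1]
2. p(p(g(p(p(g(b, 0))), 0)))  →  p(p(p(p(g(b, 0)))))   [R3 at 1.1]
3. p(p(p(p(g(b, 0)))))  →  p(p(p(p(b))))   [R3 at 1.1.1.1]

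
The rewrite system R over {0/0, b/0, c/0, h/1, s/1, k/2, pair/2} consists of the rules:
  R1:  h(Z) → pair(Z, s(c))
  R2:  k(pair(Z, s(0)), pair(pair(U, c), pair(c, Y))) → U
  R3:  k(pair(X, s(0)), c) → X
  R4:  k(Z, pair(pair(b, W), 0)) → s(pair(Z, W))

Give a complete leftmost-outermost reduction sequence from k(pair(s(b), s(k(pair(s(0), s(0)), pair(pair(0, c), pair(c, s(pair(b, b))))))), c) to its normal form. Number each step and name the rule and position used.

s(b)

1. k(pair(s(b), s(k(pair(s(0), s(0)), pair(pair(0, c), pair(c, s(pair(b, b))))))), c)  →  k(pair(s(b), s(0)), c)   [R2 at 1.2.1]
2. k(pair(s(b), s(0)), c)  →  s(b)   [R3 at ε]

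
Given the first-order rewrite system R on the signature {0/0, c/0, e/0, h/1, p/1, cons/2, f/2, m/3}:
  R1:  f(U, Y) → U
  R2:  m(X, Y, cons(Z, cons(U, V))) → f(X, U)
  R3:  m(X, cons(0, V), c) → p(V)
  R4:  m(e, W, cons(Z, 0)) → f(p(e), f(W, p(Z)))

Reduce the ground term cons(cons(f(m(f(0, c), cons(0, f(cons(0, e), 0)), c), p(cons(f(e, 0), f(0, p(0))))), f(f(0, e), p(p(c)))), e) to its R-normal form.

cons(cons(p(cons(0, e)), 0), e)

1. cons(cons(f(m(f(0, c), cons(0, f(cons(0, e), 0)), c), p(cons(f(e, 0), f(0, p(0))))), f(f(0, e), p(p(c)))), e)  →  cons(cons(m(f(0, c), cons(0, f(cons(0, e), 0)), c), f(f(0, e), p(p(c)))), e)   [R1 at 1.1]
2. cons(cons(m(f(0, c), cons(0, f(cons(0, e), 0)), c), f(f(0, e), p(p(c)))), e)  →  cons(cons(p(f(cons(0, e), 0)), f(f(0, e), p(p(c)))), e)   [R3 at 1.1]
3. cons(cons(p(f(cons(0, e), 0)), f(f(0, e), p(p(c)))), e)  →  cons(cons(p(cons(0, e)), f(f(0, e), p(p(c)))), e)   [R1 at 1.1.1]
4. cons(cons(p(cons(0, e)), f(f(0, e), p(p(c)))), e)  →  cons(cons(p(cons(0, e)), f(0, e)), e)   [R1 at 1.2]
5. cons(cons(p(cons(0, e)), f(0, e)), e)  →  cons(cons(p(cons(0, e)), 0), e)   [R1 at 1.2]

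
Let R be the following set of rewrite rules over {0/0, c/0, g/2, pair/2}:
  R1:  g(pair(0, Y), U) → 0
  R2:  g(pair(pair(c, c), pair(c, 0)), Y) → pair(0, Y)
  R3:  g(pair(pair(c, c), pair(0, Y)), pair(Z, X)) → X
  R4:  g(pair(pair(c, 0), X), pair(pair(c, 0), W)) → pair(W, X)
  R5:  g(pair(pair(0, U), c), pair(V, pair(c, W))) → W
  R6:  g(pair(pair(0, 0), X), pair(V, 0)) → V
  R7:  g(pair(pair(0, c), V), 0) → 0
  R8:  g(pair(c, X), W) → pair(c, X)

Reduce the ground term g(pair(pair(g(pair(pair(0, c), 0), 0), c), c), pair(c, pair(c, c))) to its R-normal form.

1. g(pair(pair(g(pair(pair(0, c), 0), 0), c), c), pair(c, pair(c, c)))  →  g(pair(pair(0, c), c), pair(c, pair(c, c)))   [R7 at 1.1.1]
2. g(pair(pair(0, c), c), pair(c, pair(c, c)))  →  c   [R5 at ε]

c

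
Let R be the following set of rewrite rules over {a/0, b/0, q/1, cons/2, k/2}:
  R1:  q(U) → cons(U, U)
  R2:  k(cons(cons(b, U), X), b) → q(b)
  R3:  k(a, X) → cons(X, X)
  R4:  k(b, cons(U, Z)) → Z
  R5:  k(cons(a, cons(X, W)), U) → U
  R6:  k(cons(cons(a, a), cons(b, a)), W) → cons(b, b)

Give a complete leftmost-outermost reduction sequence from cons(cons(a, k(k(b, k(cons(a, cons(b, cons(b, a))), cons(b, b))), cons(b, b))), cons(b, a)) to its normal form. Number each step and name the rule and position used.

1. cons(cons(a, k(k(b, k(cons(a, cons(b, cons(b, a))), cons(b, b))), cons(b, b))), cons(b, a))  →  cons(cons(a, k(k(b, cons(b, b)), cons(b, b))), cons(b, a))   [R5 at 1.2.1.2]
2. cons(cons(a, k(k(b, cons(b, b)), cons(b, b))), cons(b, a))  →  cons(cons(a, k(b, cons(b, b))), cons(b, a))   [R4 at 1.2.1]
3. cons(cons(a, k(b, cons(b, b))), cons(b, a))  →  cons(cons(a, b), cons(b, a))   [R4 at 1.2]

cons(cons(a, b), cons(b, a))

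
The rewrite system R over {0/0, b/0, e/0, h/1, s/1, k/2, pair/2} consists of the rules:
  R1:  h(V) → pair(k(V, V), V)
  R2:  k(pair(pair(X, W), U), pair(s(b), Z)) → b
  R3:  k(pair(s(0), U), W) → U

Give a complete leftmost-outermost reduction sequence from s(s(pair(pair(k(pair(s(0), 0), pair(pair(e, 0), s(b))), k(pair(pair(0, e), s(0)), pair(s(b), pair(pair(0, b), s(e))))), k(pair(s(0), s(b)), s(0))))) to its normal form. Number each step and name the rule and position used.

s(s(pair(pair(0, b), s(b))))

1. s(s(pair(pair(k(pair(s(0), 0), pair(pair(e, 0), s(b))), k(pair(pair(0, e), s(0)), pair(s(b), pair(pair(0, b), s(e))))), k(pair(s(0), s(b)), s(0)))))  →  s(s(pair(pair(0, k(pair(pair(0, e), s(0)), pair(s(b), pair(pair(0, b), s(e))))), k(pair(s(0), s(b)), s(0)))))   [R3 at 1.1.1.1]
2. s(s(pair(pair(0, k(pair(pair(0, e), s(0)), pair(s(b), pair(pair(0, b), s(e))))), k(pair(s(0), s(b)), s(0)))))  →  s(s(pair(pair(0, b), k(pair(s(0), s(b)), s(0)))))   [R2 at 1.1.1.2]
3. s(s(pair(pair(0, b), k(pair(s(0), s(b)), s(0)))))  →  s(s(pair(pair(0, b), s(b))))   [R3 at 1.1.2]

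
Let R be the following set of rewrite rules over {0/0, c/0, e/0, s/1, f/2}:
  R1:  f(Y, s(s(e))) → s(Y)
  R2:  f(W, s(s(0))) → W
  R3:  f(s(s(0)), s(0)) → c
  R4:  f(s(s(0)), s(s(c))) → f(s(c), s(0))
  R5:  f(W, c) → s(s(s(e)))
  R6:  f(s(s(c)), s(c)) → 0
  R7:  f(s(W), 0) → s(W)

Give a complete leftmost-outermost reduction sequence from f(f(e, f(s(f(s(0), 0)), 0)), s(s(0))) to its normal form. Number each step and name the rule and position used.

1. f(f(e, f(s(f(s(0), 0)), 0)), s(s(0)))  →  f(e, f(s(f(s(0), 0)), 0))   [R2 at ε]
2. f(e, f(s(f(s(0), 0)), 0))  →  f(e, s(f(s(0), 0)))   [R7 at 2]
3. f(e, s(f(s(0), 0)))  →  f(e, s(s(0)))   [R7 at 2.1]
4. f(e, s(s(0)))  →  e   [R2 at ε]

e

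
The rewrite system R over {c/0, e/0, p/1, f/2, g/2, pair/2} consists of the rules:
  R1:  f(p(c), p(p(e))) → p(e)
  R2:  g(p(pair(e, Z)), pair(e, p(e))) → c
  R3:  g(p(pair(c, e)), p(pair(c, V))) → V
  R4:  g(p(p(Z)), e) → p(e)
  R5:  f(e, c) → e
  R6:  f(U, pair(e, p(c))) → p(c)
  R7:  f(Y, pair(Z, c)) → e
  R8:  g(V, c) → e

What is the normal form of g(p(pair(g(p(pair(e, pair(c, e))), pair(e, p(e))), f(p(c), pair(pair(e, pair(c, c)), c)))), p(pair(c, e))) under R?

1. g(p(pair(g(p(pair(e, pair(c, e))), pair(e, p(e))), f(p(c), pair(pair(e, pair(c, c)), c)))), p(pair(c, e)))  →  g(p(pair(c, f(p(c), pair(pair(e, pair(c, c)), c)))), p(pair(c, e)))   [R2 at 1.1.1]
2. g(p(pair(c, f(p(c), pair(pair(e, pair(c, c)), c)))), p(pair(c, e)))  →  g(p(pair(c, e)), p(pair(c, e)))   [R7 at 1.1.2]
3. g(p(pair(c, e)), p(pair(c, e)))  →  e   [R3 at ε]

e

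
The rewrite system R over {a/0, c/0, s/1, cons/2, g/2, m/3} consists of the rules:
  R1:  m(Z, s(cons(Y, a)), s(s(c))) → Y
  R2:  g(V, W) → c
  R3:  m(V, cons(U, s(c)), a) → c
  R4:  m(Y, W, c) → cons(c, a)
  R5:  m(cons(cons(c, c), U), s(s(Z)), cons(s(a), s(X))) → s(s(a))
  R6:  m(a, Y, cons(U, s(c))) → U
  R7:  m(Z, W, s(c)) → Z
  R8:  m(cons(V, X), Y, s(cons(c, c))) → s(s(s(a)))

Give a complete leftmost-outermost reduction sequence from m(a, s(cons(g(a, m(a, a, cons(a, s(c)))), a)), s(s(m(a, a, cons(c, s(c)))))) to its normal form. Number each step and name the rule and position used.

1. m(a, s(cons(g(a, m(a, a, cons(a, s(c)))), a)), s(s(m(a, a, cons(c, s(c))))))  →  m(a, s(cons(c, a)), s(s(m(a, a, cons(c, s(c))))))   [R2 at 2.1.1]
2. m(a, s(cons(c, a)), s(s(m(a, a, cons(c, s(c))))))  →  m(a, s(cons(c, a)), s(s(c)))   [R6 at 3.1.1]
3. m(a, s(cons(c, a)), s(s(c)))  →  c   [R1 at ε]

c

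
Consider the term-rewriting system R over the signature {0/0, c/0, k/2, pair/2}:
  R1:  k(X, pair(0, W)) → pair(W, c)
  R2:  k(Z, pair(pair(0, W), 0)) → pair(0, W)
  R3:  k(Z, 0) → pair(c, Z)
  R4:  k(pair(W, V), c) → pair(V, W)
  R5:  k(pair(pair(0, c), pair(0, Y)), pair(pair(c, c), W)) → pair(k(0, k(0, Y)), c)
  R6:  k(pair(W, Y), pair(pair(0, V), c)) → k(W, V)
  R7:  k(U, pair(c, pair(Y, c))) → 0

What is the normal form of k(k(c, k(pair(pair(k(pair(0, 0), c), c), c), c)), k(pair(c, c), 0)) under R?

1. k(k(c, k(pair(pair(k(pair(0, 0), c), c), c), c)), k(pair(c, c), 0))  →  k(k(c, pair(c, pair(k(pair(0, 0), c), c))), k(pair(c, c), 0))   [R4 at 1.2]
2. k(k(c, pair(c, pair(k(pair(0, 0), c), c))), k(pair(c, c), 0))  →  k(0, k(pair(c, c), 0))   [R7 at 1]
3. k(0, k(pair(c, c), 0))  →  k(0, pair(c, pair(c, c)))   [R3 at 2]
4. k(0, pair(c, pair(c, c)))  →  0   [R7 at ε]

0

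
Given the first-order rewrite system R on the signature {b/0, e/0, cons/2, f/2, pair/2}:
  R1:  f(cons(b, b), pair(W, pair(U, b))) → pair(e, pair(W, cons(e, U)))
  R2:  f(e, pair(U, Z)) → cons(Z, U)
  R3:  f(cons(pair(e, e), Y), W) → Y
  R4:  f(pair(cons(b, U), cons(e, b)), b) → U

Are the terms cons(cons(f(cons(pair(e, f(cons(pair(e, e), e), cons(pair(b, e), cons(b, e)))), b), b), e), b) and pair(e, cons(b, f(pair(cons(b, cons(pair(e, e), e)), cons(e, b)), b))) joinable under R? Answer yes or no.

no — NF(t₁) = cons(cons(b, e), b), NF(t₂) = pair(e, cons(b, cons(pair(e, e), e)))

Reduce t₁ = cons(cons(f(cons(pair(e, f(cons(pair(e, e), e), cons(pair(b, e), cons(b, e)))), b), b), e), b):
1. cons(cons(f(cons(pair(e, f(cons(pair(e, e), e), cons(pair(b, e), cons(b, e)))), b), b), e), b)  →  cons(cons(f(cons(pair(e, e), b), b), e), b)   [R3 at 1.1.1.1.2]
2. cons(cons(f(cons(pair(e, e), b), b), e), b)  →  cons(cons(b, e), b)   [R3 at 1.1]

Reduce t₂ = pair(e, cons(b, f(pair(cons(b, cons(pair(e, e), e)), cons(e, b)), b))):
1. pair(e, cons(b, f(pair(cons(b, cons(pair(e, e), e)), cons(e, b)), b)))  →  pair(e, cons(b, cons(pair(e, e), e)))   [R4 at 2.2]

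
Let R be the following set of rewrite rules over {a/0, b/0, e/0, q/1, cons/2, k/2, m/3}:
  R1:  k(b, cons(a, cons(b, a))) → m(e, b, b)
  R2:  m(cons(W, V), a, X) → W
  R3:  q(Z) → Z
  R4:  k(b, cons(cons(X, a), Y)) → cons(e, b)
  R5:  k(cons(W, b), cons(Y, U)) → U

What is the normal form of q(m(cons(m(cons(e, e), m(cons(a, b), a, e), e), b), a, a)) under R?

1. q(m(cons(m(cons(e, e), m(cons(a, b), a, e), e), b), a, a))  →  m(cons(m(cons(e, e), m(cons(a, b), a, e), e), b), a, a)   [R3 at ε]
2. m(cons(m(cons(e, e), m(cons(a, b), a, e), e), b), a, a)  →  m(cons(e, e), m(cons(a, b), a, e), e)   [R2 at ε]
3. m(cons(e, e), m(cons(a, b), a, e), e)  →  m(cons(e, e), a, e)   [R2 at 2]
4. m(cons(e, e), a, e)  →  e   [R2 at ε]

e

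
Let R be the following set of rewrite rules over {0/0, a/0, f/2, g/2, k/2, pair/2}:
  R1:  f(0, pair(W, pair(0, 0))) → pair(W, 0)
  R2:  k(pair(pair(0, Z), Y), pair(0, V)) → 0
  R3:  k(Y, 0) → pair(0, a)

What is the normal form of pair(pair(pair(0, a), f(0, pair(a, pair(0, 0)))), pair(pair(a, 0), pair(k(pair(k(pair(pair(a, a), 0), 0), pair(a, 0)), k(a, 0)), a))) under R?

pair(pair(pair(0, a), pair(a, 0)), pair(pair(a, 0), pair(0, a)))

1. pair(pair(pair(0, a), f(0, pair(a, pair(0, 0)))), pair(pair(a, 0), pair(k(pair(k(pair(pair(a, a), 0), 0), pair(a, 0)), k(a, 0)), a)))  →  pair(pair(pair(0, a), pair(a, 0)), pair(pair(a, 0), pair(k(pair(k(pair(pair(a, a), 0), 0), pair(a, 0)), k(a, 0)), a)))   [R1 at 1.2]
2. pair(pair(pair(0, a), pair(a, 0)), pair(pair(a, 0), pair(k(pair(k(pair(pair(a, a), 0), 0), pair(a, 0)), k(a, 0)), a)))  →  pair(pair(pair(0, a), pair(a, 0)), pair(pair(a, 0), pair(k(pair(pair(0, a), pair(a, 0)), k(a, 0)), a)))   [R3 at 2.2.1.1.1]
3. pair(pair(pair(0, a), pair(a, 0)), pair(pair(a, 0), pair(k(pair(pair(0, a), pair(a, 0)), k(a, 0)), a)))  →  pair(pair(pair(0, a), pair(a, 0)), pair(pair(a, 0), pair(k(pair(pair(0, a), pair(a, 0)), pair(0, a)), a)))   [R3 at 2.2.1.2]
4. pair(pair(pair(0, a), pair(a, 0)), pair(pair(a, 0), pair(k(pair(pair(0, a), pair(a, 0)), pair(0, a)), a)))  →  pair(pair(pair(0, a), pair(a, 0)), pair(pair(a, 0), pair(0, a)))   [R2 at 2.2.1]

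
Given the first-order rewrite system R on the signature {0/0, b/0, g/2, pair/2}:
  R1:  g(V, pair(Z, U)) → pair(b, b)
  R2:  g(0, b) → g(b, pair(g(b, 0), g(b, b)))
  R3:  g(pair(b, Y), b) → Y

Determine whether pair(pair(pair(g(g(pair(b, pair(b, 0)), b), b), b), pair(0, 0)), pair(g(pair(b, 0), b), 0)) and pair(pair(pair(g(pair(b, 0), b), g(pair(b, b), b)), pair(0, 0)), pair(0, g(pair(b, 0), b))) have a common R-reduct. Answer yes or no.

yes — NF(t₁) = pair(pair(pair(0, b), pair(0, 0)), pair(0, 0)), NF(t₂) = pair(pair(pair(0, b), pair(0, 0)), pair(0, 0))

Reduce t₁ = pair(pair(pair(g(g(pair(b, pair(b, 0)), b), b), b), pair(0, 0)), pair(g(pair(b, 0), b), 0)):
1. pair(pair(pair(g(g(pair(b, pair(b, 0)), b), b), b), pair(0, 0)), pair(g(pair(b, 0), b), 0))  →  pair(pair(pair(g(pair(b, 0), b), b), pair(0, 0)), pair(g(pair(b, 0), b), 0))   [R3 at 1.1.1.1]
2. pair(pair(pair(g(pair(b, 0), b), b), pair(0, 0)), pair(g(pair(b, 0), b), 0))  →  pair(pair(pair(0, b), pair(0, 0)), pair(g(pair(b, 0), b), 0))   [R3 at 1.1.1]
3. pair(pair(pair(0, b), pair(0, 0)), pair(g(pair(b, 0), b), 0))  →  pair(pair(pair(0, b), pair(0, 0)), pair(0, 0))   [R3 at 2.1]

Reduce t₂ = pair(pair(pair(g(pair(b, 0), b), g(pair(b, b), b)), pair(0, 0)), pair(0, g(pair(b, 0), b))):
1. pair(pair(pair(g(pair(b, 0), b), g(pair(b, b), b)), pair(0, 0)), pair(0, g(pair(b, 0), b)))  →  pair(pair(pair(0, g(pair(b, b), b)), pair(0, 0)), pair(0, g(pair(b, 0), b)))   [R3 at 1.1.1]
2. pair(pair(pair(0, g(pair(b, b), b)), pair(0, 0)), pair(0, g(pair(b, 0), b)))  →  pair(pair(pair(0, b), pair(0, 0)), pair(0, g(pair(b, 0), b)))   [R3 at 1.1.2]
3. pair(pair(pair(0, b), pair(0, 0)), pair(0, g(pair(b, 0), b)))  →  pair(pair(pair(0, b), pair(0, 0)), pair(0, 0))   [R3 at 2.2]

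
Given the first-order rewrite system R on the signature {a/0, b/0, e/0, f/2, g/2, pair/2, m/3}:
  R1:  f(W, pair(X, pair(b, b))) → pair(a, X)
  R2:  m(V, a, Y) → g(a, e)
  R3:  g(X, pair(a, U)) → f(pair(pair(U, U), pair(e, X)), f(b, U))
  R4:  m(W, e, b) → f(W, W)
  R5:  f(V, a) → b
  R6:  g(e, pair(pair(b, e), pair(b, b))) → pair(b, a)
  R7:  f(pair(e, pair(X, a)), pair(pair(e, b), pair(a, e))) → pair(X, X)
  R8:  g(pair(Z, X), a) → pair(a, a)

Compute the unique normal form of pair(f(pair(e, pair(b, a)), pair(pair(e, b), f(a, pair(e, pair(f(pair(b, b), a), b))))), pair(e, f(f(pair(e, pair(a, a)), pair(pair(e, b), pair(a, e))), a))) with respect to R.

pair(pair(b, b), pair(e, b))

1. pair(f(pair(e, pair(b, a)), pair(pair(e, b), f(a, pair(e, pair(f(pair(b, b), a), b))))), pair(e, f(f(pair(e, pair(a, a)), pair(pair(e, b), pair(a, e))), a)))  →  pair(f(pair(e, pair(b, a)), pair(pair(e, b), f(a, pair(e, pair(b, b))))), pair(e, f(f(pair(e, pair(a, a)), pair(pair(e, b), pair(a, e))), a)))   [R5 at 1.2.2.2.2.1]
2. pair(f(pair(e, pair(b, a)), pair(pair(e, b), f(a, pair(e, pair(b, b))))), pair(e, f(f(pair(e, pair(a, a)), pair(pair(e, b), pair(a, e))), a)))  →  pair(f(pair(e, pair(b, a)), pair(pair(e, b), pair(a, e))), pair(e, f(f(pair(e, pair(a, a)), pair(pair(e, b), pair(a, e))), a)))   [R1 at 1.2.2]
3. pair(f(pair(e, pair(b, a)), pair(pair(e, b), pair(a, e))), pair(e, f(f(pair(e, pair(a, a)), pair(pair(e, b), pair(a, e))), a)))  →  pair(pair(b, b), pair(e, f(f(pair(e, pair(a, a)), pair(pair(e, b), pair(a, e))), a)))   [R7 at 1]
4. pair(pair(b, b), pair(e, f(f(pair(e, pair(a, a)), pair(pair(e, b), pair(a, e))), a)))  →  pair(pair(b, b), pair(e, b))   [R5 at 2.2]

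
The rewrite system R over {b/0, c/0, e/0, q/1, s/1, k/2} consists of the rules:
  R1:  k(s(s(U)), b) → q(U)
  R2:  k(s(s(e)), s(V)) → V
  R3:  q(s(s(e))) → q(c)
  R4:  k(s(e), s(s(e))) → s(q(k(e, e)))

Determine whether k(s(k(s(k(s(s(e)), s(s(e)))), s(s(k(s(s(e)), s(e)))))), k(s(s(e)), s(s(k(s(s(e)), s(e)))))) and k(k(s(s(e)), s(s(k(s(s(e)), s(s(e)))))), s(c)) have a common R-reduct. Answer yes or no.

no — NF(t₁) = e, NF(t₂) = c

Reduce t₁ = k(s(k(s(k(s(s(e)), s(s(e)))), s(s(k(s(s(e)), s(e)))))), k(s(s(e)), s(s(k(s(s(e)), s(e)))))):
1. k(s(k(s(k(s(s(e)), s(s(e)))), s(s(k(s(s(e)), s(e)))))), k(s(s(e)), s(s(k(s(s(e)), s(e))))))  →  k(s(k(s(s(e)), s(s(k(s(s(e)), s(e)))))), k(s(s(e)), s(s(k(s(s(e)), s(e))))))   [R2 at 1.1.1.1]
2. k(s(k(s(s(e)), s(s(k(s(s(e)), s(e)))))), k(s(s(e)), s(s(k(s(s(e)), s(e))))))  →  k(s(s(k(s(s(e)), s(e)))), k(s(s(e)), s(s(k(s(s(e)), s(e))))))   [R2 at 1.1]
3. k(s(s(k(s(s(e)), s(e)))), k(s(s(e)), s(s(k(s(s(e)), s(e))))))  →  k(s(s(e)), k(s(s(e)), s(s(k(s(s(e)), s(e))))))   [R2 at 1.1.1]
4. k(s(s(e)), k(s(s(e)), s(s(k(s(s(e)), s(e))))))  →  k(s(s(e)), s(k(s(s(e)), s(e))))   [R2 at 2]
5. k(s(s(e)), s(k(s(s(e)), s(e))))  →  k(s(s(e)), s(e))   [R2 at ε]
6. k(s(s(e)), s(e))  →  e   [R2 at ε]

Reduce t₂ = k(k(s(s(e)), s(s(k(s(s(e)), s(s(e)))))), s(c)):
1. k(k(s(s(e)), s(s(k(s(s(e)), s(s(e)))))), s(c))  →  k(s(k(s(s(e)), s(s(e)))), s(c))   [R2 at 1]
2. k(s(k(s(s(e)), s(s(e)))), s(c))  →  k(s(s(e)), s(c))   [R2 at 1.1]
3. k(s(s(e)), s(c))  →  c   [R2 at ε]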